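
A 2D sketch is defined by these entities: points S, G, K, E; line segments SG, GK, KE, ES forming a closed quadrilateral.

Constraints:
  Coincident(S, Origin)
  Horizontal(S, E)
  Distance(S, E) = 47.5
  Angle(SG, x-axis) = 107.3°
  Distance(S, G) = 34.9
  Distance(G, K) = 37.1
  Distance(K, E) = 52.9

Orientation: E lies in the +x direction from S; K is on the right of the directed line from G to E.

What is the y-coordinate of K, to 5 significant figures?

-3.4281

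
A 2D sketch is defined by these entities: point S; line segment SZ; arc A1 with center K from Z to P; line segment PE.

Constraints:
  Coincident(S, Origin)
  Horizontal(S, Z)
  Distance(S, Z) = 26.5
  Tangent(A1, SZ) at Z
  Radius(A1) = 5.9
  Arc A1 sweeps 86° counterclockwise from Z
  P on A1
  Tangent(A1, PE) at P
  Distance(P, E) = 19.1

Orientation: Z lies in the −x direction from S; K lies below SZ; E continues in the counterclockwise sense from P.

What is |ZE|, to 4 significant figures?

25.58

On A1, Z sits at bearing 90° from K; an 86° counterclockwise sweep puts P at bearing 176°, so P = K + 5.9·(cos 176°, sin 176°) = (-32.39, -5.488). Tangency of A1 to PE means the radius KP is perpendicular to PE, so PE runs along (−sin 176°, cos 176°); with |PE| = 19.1, E = (-33.72, -24.54). Then |ZE| = |E − Z| = 25.58.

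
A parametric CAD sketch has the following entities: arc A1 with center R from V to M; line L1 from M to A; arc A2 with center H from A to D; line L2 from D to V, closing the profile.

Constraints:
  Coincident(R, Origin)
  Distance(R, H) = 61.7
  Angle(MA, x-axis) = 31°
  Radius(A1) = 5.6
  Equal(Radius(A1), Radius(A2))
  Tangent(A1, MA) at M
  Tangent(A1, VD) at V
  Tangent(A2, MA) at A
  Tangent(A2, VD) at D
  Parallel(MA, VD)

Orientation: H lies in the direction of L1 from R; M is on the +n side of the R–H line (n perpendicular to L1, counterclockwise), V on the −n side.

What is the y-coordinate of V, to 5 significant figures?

-4.8001

R is at the origin and H lies 61.7 along u from R, so H = 61.7·u = (52.887, 31.778). Tangency of A1 to both parallel lines with radius 5.6 puts M and V at R ± 5.6·n: M = (-2.8842, 4.8001), V = (2.8842, -4.8001). So V.y = -4.8001.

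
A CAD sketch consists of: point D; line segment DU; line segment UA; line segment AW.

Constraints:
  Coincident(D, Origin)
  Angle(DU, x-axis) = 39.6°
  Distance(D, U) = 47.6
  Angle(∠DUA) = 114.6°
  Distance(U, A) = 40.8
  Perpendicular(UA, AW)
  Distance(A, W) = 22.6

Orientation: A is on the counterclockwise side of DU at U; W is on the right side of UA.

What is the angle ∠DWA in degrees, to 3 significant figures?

42.6°

∠DUA = 114.6°, so UA runs at 39.6° + (180° − 114.6°) = 105° from the x-axis; with |UA| = 40.8, A = U + 40.8·(cos 105°, sin 105°) = (26.1, 69.8). UA is perpendicular to AW; with |AW| = 22.6 on the right of UA, W = A + 22.6·(0.966, 0.259) = (47.9, 75.6). Then cos ∠DWA = WD·WA / (|WD||WA|), giving 42.6°.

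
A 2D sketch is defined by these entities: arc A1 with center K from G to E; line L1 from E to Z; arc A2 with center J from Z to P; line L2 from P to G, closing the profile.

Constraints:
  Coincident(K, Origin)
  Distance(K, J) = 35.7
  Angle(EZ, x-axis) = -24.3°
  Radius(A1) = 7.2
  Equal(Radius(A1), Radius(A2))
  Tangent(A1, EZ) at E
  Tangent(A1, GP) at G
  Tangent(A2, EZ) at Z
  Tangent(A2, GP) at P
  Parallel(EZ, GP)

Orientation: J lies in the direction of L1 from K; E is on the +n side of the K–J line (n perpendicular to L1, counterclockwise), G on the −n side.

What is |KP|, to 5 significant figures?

36.419

The slot axis is L1's direction at -24.3°, so u = (cos -24.3°, sin -24.3°) = (0.91140, -0.41151) and n = (−sin -24.3°, cos -24.3°) = (0.41151, 0.91140). K is at the origin and J lies 35.7 along u from K, so J = 35.7·u = (32.537, -14.691). Tangency of A1 to both parallel lines with radius 7.2 puts E and G at K ± 7.2·n: E = (2.9629, 6.5621), G = (-2.9629, -6.5621). Equal radii place Z and P the same way about J: Z = J + 7.2·n = (35.500, -8.1290), P = J − 7.2·n = (29.574, -21.253). Then |KP| = |P − K| = 36.419.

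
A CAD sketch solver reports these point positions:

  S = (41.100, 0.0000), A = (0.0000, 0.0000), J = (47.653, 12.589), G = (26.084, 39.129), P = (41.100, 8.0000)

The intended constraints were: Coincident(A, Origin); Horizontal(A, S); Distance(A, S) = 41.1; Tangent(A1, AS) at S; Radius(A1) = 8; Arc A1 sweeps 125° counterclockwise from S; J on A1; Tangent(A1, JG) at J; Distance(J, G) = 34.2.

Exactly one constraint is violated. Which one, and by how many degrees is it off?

Tangent(A1, JG) at J — off by 4.10°.

A = (0.00, 0.00) ✓; A.y = 0.00, S.y = 0.00 ✓; |AS| = 41.10 ✓; ∠(PS, SA) = 90.00° ✓; |PS| = 8.000 ✓; bearing(P→J) − bearing(P→S) = 125.0° ✓; |PJ| = 8.000 ✓; ∠(PJ, JG) = 85.90° ✗; |JG| = 34.20 ✓.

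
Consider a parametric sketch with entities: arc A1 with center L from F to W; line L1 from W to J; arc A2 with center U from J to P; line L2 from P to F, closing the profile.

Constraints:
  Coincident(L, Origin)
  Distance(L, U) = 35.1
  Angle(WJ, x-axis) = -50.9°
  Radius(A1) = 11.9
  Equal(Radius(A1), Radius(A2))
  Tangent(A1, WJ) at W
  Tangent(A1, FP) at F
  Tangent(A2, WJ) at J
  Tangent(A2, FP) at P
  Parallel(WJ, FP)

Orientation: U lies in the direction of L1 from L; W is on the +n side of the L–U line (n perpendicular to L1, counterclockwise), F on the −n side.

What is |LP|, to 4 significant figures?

37.06

Tangency of A1 to both parallel lines with radius 11.9 puts W and F at L ± 11.9·n: W = (9.235, 7.505), F = (-9.235, -7.505). Equal radii place J and P the same way about U: J = U + 11.9·n = (31.37, -19.73), P = U − 11.9·n = (12.90, -34.74). Then |LP| = |P − L| = 37.06.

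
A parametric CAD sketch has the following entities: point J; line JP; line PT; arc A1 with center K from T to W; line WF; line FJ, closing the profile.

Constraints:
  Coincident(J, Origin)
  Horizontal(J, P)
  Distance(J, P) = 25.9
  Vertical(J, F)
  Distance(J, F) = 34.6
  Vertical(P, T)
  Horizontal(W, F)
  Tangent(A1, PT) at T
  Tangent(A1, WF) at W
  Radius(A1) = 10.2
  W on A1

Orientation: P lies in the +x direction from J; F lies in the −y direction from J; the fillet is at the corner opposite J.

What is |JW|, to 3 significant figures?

38.0

J is at the origin; J and P share the same y with |JP| = 25.9 and P on the +x side, so P = (25.9, 0.00). JF is vertical with |JF| = 34.6 and F on the −y side, so F = (0.00, -34.6). The virtual corner opposite J is at (25.9, -34.6). Tangency of A1 to PT means the radius KT is perpendicular to PT and A1 meets WF tangentially, so KW is at right angles to WF, with radius 10.2, so the center K sits 10.2 in from both sides at K = (15.7, -24.4). That places the tangent points at T = (25.9, -24.4) on PT and W = (15.7, -34.6) on WF. Then |JW| = |W − J| = 38.0.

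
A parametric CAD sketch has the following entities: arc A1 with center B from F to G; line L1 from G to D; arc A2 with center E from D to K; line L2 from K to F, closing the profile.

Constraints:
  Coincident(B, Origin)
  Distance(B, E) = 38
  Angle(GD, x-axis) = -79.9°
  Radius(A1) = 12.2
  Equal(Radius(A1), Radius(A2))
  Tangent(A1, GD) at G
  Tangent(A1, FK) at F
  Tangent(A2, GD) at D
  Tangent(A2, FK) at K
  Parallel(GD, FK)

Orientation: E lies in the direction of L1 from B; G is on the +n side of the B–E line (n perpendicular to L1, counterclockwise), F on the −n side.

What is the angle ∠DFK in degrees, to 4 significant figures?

32.70°

Tangency of A1 to both parallel lines with radius 12.2 puts G and F at B ± 12.2·n: G = (12.01, 2.139), F = (-12.01, -2.139). Equal radii place D and K the same way about E: D = E + 12.2·n = (18.67, -35.27), K = E − 12.2·n = (-5.347, -39.55). Then cos ∠DFK = FD·FK / (|FD||FK|), giving 32.70°.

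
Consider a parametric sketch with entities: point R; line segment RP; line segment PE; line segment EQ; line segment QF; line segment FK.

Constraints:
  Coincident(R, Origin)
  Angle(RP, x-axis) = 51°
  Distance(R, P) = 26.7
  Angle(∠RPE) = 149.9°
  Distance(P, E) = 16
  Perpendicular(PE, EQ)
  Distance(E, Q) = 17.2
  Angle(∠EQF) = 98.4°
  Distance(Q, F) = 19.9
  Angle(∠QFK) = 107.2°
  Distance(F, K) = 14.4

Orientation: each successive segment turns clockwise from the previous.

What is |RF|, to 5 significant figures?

20.542

R is at the origin; RP runs at 51.0° with length 26.7, so P = (16.803, 20.750). ∠RPE = 149.9° gives PE at 20.900° from the x-axis; with |PE| = 16.0, E = (31.750, 26.458). PE is perpendicular to EQ, so EQ runs at -69.100°; with |EQ| = 17.2, Q = (37.886, 10.389). ∠EQF = 98.4° gives QF at -150.70° from the x-axis; with |QF| = 19.9, F = (20.532, 0.65058). Then |RF| = |F − R| = 20.542.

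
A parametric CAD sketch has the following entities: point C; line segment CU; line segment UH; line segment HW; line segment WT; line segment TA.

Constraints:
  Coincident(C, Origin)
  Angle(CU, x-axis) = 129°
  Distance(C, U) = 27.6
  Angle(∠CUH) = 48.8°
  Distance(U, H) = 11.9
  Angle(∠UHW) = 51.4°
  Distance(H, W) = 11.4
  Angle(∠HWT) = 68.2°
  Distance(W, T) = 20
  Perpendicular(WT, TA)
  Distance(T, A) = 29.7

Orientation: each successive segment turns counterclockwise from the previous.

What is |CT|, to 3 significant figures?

37.4

C is at the origin; CU runs at 129.0° with length 27.6, so U = (-17.4, 21.4). ∠CUH = 48.8° gives UH at -99.8° from the x-axis; with |UH| = 11.9, H = (-19.4, 9.72). ∠UHW = 51.4° gives HW at 28.8° from the x-axis; with |HW| = 11.4, W = (-9.40, 15.2). ∠HWT = 68.2° gives WT at 141° from the x-axis; with |WT| = 20.0, T = (-24.9, 27.9). Then |CT| = |T − C| = 37.4.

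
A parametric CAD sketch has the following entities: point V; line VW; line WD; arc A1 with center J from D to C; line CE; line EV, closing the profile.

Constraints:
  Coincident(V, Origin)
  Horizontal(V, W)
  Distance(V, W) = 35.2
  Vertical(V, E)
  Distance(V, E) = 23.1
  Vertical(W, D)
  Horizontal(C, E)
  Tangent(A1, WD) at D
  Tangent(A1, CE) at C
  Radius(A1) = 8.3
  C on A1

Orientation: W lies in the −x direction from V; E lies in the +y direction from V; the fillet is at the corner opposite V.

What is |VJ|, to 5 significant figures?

30.703

V is at the origin; V and W share the same y with |VW| = 35.2 and W on the −x side, so W = (-35.200, 0.0000). VE is vertical with |VE| = 23.1 and E on the +y side, so E = (0.0000, 23.100). The virtual corner opposite V is at (-35.200, 23.100). A1 meets WD tangentially, so JD is at right angles to WD and the tangent condition forces JC to be normal to CE, with radius 8.3, so the center J sits 8.3 in from both sides at J = (-26.900, 14.800). Then |VJ| = |J − V| = 30.703.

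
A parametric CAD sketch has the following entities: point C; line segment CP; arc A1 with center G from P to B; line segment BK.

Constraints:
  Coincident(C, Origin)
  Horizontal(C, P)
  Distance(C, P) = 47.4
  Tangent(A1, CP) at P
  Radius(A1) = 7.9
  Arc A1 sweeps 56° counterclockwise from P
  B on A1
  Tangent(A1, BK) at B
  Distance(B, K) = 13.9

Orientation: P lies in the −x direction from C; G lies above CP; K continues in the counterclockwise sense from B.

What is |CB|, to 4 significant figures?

41.00

C is at the origin; CP is horizontal with |CP| = 47.4 and P on the −x side, so P = (-47.40, 0.000). A1 meets CP tangentially, so GP is at right angles to CP, so G = P + (0, 7.9) = (-47.40, 7.900). On A1, P sits at bearing -90° from G; a 56° counterclockwise sweep puts B at bearing -34°, so B = G + 7.9·(cos -34°, sin -34°) = (-40.85, 3.482). Then |CB| = |B − C| = 41.00.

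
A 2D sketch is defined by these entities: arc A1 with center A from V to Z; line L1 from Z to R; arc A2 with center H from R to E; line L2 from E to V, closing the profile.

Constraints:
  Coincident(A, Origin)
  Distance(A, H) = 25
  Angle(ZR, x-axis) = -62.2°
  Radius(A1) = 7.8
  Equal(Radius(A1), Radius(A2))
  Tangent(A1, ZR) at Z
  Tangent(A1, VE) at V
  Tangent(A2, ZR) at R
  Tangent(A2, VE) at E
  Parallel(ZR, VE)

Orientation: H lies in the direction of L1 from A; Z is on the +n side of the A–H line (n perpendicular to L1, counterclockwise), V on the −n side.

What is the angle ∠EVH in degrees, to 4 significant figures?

17.33°

Tangency of A1 to both parallel lines with radius 7.8 puts Z and V at A ± 7.8·n: Z = (6.900, 3.638), V = (-6.900, -3.638). Equal radii place R and E the same way about H: R = H + 7.8·n = (18.56, -18.48), E = H − 7.8·n = (4.760, -25.75). Then cos ∠EVH = VE·VH / (|VE||VH|), giving 17.33°.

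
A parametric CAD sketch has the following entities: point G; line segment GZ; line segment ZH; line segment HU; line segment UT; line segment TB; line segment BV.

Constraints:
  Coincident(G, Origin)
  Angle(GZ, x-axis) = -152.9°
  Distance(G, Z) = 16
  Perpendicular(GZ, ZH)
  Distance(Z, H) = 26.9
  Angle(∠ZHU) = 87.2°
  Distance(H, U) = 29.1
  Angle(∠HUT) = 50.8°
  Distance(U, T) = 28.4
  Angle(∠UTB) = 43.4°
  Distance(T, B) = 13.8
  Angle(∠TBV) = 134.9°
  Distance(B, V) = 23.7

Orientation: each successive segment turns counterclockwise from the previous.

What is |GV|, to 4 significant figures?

36.72

G is at the origin; GZ runs at -152.9° with length 16.0, so Z = (-14.24, -7.289). GZ is perpendicular to ZH, so ZH runs at -62.90°; with |ZH| = 26.9, H = (-1.989, -31.24). ∠ZHU = 87.2° gives HU at 29.90° from the x-axis; with |HU| = 29.1, U = (23.24, -16.73). ∠HUT = 50.8° gives UT at 159.1° from the x-axis; with |UT| = 28.4, T = (-3.294, -6.598). ∠UTB = 43.4° gives TB at -64.30° from the x-axis; with |TB| = 13.8, B = (2.691, -19.03). ∠TBV = 134.9° gives BV at -19.20° from the x-axis; with |BV| = 23.7, V = (25.07, -26.83). Then |GV| = |V − G| = 36.72.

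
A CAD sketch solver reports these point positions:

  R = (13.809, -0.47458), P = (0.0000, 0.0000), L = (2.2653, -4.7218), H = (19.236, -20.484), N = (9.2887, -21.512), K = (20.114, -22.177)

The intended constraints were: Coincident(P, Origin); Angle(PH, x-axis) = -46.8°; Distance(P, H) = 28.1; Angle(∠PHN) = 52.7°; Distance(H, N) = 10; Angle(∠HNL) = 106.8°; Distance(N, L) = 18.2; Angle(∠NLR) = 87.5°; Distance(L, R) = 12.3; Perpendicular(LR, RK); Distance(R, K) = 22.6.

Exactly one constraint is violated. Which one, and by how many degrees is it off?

Perpendicular(LR, RK) — off by 4.00°.

P = (0.00, 0.00) ✓; PH at -46.80° ✓; |PH| = 28.10 ✓; ∠PHN = 52.70° ✓; |HN| = 10.00 ✓; ∠HNL = 106.8° ✓; |NL| = 18.20 ✓; ∠NLR = 87.50° ✓; |LR| = 12.30 ✓; ∠(LR, RK) = 94.00° ✗; |RK| = 22.60 ✓.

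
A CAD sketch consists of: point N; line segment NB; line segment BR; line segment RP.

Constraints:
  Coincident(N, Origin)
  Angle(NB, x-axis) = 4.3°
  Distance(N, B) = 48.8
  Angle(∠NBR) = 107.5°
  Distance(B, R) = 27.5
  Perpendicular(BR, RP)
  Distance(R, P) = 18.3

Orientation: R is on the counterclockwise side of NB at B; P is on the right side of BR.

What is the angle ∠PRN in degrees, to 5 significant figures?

137.82°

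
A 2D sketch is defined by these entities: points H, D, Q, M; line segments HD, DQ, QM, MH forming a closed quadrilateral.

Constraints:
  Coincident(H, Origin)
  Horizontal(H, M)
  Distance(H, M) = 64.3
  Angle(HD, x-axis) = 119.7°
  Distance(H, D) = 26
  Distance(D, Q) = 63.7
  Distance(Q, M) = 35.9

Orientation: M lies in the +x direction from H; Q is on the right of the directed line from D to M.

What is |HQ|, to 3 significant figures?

39.9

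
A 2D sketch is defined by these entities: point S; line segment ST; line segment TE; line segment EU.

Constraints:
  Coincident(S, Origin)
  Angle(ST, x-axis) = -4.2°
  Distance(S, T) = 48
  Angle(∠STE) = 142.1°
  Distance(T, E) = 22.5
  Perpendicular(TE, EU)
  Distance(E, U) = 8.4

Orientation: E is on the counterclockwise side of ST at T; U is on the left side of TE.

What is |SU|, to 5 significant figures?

63.952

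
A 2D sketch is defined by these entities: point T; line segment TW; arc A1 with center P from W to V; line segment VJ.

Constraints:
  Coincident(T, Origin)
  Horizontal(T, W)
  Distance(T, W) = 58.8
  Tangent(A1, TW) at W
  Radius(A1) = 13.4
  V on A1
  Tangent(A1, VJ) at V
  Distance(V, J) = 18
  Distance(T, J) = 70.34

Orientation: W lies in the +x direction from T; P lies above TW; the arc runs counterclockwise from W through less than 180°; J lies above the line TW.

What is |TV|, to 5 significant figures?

73.088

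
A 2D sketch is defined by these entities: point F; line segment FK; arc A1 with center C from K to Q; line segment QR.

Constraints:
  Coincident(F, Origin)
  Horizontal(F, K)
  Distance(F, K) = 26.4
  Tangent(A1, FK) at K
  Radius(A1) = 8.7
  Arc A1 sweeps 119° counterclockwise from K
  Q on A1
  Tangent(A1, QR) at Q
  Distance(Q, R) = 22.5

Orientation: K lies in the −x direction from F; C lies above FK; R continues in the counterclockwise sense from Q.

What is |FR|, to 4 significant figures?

44.10

On A1, K sits at bearing -90° from C; a 119° counterclockwise sweep puts Q at bearing 29°, so Q = C + 8.7·(cos 29°, sin 29°) = (-18.79, 12.92). A1 meets QR tangentially, so CQ is at right angles to QR, so QR runs along (−sin 29°, cos 29°); with |QR| = 22.5, R = (-29.70, 32.60). Then |FR| = |R − F| = 44.10.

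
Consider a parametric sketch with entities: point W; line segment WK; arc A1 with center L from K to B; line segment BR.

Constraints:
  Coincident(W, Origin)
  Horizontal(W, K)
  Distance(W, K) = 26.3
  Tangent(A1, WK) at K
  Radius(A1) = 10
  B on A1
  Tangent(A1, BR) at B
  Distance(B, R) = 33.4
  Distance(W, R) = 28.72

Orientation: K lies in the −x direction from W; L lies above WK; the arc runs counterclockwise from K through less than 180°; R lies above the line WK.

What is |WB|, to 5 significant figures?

19.085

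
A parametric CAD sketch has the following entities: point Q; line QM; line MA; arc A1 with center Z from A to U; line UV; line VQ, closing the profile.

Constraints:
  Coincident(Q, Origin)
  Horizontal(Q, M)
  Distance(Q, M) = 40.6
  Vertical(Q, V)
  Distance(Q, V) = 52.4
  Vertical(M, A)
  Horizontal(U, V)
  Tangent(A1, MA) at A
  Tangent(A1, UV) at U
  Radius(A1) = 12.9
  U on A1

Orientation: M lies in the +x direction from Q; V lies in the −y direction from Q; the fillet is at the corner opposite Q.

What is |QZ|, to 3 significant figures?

48.2

Q is at the origin; QM is horizontal with |QM| = 40.6 and M on the +x side, so M = (40.6, 0.00). Q and V share the same x with |QV| = 52.4 and V on the −y side, so V = (0.00, -52.4). The virtual corner opposite Q is at (40.6, -52.4). Tangency of A1 to MA means the radius ZA is perpendicular to MA and since A1 is tangent to UV there, ZU ⟂ UV, with radius 12.9, so the center Z sits 12.9 in from both sides at Z = (27.7, -39.5). Then |QZ| = |Z − Q| = 48.2.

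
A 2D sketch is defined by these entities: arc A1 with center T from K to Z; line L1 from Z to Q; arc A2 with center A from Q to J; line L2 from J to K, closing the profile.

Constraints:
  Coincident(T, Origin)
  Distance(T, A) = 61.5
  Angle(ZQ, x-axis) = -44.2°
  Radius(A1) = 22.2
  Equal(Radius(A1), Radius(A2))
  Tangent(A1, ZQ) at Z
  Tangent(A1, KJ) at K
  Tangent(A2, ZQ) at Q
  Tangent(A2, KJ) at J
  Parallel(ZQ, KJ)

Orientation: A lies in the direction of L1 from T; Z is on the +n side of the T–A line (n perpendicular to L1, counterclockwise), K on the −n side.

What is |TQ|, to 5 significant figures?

65.384

Tangency of A1 to both parallel lines with radius 22.2 puts Z and K at T ± 22.2·n: Z = (15.477, 15.915), K = (-15.477, -15.915). Equal radii place Q and J the same way about A: Q = A + 22.2·n = (59.567, -26.960), J = A − 22.2·n = (28.613, -58.791). Then |TQ| = |Q − T| = 65.384.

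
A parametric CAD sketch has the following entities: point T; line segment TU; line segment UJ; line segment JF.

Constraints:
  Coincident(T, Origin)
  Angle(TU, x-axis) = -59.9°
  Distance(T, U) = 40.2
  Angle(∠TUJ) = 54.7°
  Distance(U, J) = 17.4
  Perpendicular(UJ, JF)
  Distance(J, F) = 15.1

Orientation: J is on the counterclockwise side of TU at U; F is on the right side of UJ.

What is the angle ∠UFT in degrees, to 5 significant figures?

55.986°

T is at the origin; TU runs at -59.9° with length 40.2, so U = 40.2·(cos -59.9°, sin -59.9°) = (20.161, -34.779). ∠TUJ = 54.7°, so UJ runs at -59.9° + (180° − 54.7°) = 65.400° from the x-axis; with |UJ| = 17.4, J = U + 17.4·(cos 65.400°, sin 65.400°) = (27.404, -18.958). UJ is perpendicular to JF; with |JF| = 15.1 on the right of UJ, F = J + 15.1·(0.90924, -0.41628) = (41.133, -25.244). Then cos ∠UFT = FU·FT / (|FU||FT|), giving 55.986°.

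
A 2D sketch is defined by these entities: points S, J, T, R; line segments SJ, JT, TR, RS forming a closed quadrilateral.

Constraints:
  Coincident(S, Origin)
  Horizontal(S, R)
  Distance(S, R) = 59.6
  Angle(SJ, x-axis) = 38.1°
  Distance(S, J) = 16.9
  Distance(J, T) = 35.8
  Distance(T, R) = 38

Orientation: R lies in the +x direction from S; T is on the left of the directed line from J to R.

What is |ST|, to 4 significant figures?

52.70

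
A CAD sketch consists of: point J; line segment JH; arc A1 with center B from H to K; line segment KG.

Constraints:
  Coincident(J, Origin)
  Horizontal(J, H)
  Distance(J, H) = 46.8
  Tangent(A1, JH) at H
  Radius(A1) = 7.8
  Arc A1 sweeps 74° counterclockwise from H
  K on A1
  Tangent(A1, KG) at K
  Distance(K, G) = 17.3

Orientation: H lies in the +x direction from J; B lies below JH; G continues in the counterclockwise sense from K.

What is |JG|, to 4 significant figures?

41.10

On A1, H sits at bearing 90° from B; a 74° counterclockwise sweep puts K at bearing 164°, so K = B + 7.8·(cos 164°, sin 164°) = (39.30, -5.650). Since A1 is tangent to KG there, BK ⟂ KG, so KG runs along (−sin 164°, cos 164°); with |KG| = 17.3, G = (34.53, -22.28). Then |JG| = |G − J| = 41.10.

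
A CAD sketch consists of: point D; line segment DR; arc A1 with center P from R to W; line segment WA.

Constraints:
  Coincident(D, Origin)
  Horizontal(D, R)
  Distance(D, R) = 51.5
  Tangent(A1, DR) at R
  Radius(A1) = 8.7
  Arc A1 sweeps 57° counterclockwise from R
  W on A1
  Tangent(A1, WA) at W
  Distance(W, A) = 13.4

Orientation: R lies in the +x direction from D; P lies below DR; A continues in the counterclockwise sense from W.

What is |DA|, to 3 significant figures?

39.9

D is at the origin; DR is horizontal with |DR| = 51.5 and R on the +x side, so R = (51.5, 0.00). Since A1 is tangent to DR there, PR ⟂ DR, so P = R + (0, -8.7) = (51.5, -8.70). On A1, R sits at bearing 90° from P; a 57° counterclockwise sweep puts W at bearing 147°, so W = P + 8.7·(cos 147°, sin 147°) = (44.2, -3.96). The tangent condition forces PW to be normal to WA, so WA runs along (−sin 147°, cos 147°); with |WA| = 13.4, A = (36.9, -15.2). Then |DA| = |A − D| = 39.9.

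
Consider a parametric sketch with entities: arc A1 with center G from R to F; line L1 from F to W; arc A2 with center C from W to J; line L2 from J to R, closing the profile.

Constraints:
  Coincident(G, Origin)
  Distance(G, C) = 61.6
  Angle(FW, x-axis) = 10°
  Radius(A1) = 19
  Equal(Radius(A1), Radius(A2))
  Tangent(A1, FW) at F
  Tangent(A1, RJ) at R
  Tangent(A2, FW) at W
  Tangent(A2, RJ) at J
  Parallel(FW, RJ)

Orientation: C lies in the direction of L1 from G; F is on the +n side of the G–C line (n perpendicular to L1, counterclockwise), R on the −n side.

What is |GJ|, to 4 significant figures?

64.46

Tangency of A1 to both parallel lines with radius 19.0 puts F and R at G ± 19.0·n: F = (-3.299, 18.71), R = (3.299, -18.71). Equal radii place W and J the same way about C: W = C + 19.0·n = (57.36, 29.41), J = C − 19.0·n = (63.96, -8.015). Then |GJ| = |J − G| = 64.46.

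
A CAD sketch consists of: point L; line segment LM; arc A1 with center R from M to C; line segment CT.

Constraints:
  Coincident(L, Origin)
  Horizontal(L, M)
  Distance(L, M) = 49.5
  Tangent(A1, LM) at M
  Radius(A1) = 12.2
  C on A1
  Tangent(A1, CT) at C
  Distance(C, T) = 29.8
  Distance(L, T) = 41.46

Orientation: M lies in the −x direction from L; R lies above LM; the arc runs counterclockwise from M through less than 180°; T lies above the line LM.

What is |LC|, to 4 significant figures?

39.22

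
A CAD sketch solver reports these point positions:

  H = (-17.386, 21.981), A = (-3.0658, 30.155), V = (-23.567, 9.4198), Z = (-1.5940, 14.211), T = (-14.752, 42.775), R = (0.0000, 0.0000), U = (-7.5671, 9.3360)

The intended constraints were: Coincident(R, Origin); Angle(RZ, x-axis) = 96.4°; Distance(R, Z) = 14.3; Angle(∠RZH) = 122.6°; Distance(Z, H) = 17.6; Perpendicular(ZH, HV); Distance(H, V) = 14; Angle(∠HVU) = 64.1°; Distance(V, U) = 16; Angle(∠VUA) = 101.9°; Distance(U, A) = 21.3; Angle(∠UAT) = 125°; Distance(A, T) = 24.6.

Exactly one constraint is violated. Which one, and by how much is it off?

Distance(A, T) = 24.6 — off by 7.40.

R = (0.00, 0.00) ✓; RZ at 96.40° ✓; |RZ| = 14.30 ✓; ∠RZH = 122.6° ✓; |ZH| = 17.60 ✓; ∠(ZH, HV) = 90.00° ✓; |HV| = 14.00 ✓; ∠HVU = 64.10° ✓; |VU| = 16.00 ✓; ∠VUA = 101.9° ✓; |UA| = 21.30 ✓; ∠UAT = 125.0° ✓; |AT| = 17.20 ✗.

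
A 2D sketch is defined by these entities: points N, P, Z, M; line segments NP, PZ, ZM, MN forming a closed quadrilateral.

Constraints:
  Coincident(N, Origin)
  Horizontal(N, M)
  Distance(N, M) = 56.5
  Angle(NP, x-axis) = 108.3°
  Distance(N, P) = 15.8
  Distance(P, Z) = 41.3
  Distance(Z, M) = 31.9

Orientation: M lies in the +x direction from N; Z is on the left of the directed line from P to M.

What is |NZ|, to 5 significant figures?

42.686

N is at the origin; NM is horizontal with |NM| = 56.5 and M in +x, so M = (56.5, 0). NP runs at 108.3° with |NP| = 15.8, so P = (-4.9611, 15.001). Z is determined by |PZ| = 41.3 and |ZM| = 31.9 together: it lies at the intersection of circle(P, 41.3) and circle(M, 31.9). With |PM| = 63.265, the foot of the radical line on PM is 37.071 from P and the perpendicular offset is √(41.3² − 37.071²) = 18.206. Taking the left-of-PM solution: Z = (35.369, 23.898).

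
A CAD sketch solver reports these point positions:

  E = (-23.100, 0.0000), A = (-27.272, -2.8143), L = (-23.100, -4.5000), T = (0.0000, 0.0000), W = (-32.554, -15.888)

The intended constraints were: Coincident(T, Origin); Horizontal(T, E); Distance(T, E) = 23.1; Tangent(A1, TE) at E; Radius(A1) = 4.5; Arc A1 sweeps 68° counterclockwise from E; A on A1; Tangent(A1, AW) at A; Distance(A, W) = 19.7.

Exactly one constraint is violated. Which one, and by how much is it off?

Distance(A, W) = 19.7 — off by 5.60.

T = (0.00, 0.00) ✓; T.y = 0.00, E.y = 0.00 ✓; |TE| = 23.10 ✓; ∠(LE, ET) = 90.00° ✓; |LE| = 4.500 ✓; bearing(L→A) − bearing(L→E) = 68.00° ✓; |LA| = 4.500 ✓; ∠(LA, AW) = 90.00° ✓; |AW| = 14.10 ✗.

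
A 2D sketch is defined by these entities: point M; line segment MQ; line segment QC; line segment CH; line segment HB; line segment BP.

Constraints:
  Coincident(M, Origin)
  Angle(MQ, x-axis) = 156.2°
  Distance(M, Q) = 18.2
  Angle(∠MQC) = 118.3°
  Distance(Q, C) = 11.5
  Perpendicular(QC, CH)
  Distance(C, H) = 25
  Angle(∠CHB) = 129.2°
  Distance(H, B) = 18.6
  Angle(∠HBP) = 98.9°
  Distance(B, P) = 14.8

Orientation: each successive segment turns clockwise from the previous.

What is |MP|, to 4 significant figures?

12.07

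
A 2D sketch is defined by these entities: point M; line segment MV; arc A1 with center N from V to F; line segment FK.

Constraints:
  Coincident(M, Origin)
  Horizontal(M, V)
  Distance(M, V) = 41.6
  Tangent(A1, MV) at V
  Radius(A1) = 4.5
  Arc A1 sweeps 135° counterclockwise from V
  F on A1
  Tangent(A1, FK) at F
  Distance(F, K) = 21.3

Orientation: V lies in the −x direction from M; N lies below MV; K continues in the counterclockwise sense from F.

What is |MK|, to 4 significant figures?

37.42

On A1, V sits at bearing 90° from N; a 135° counterclockwise sweep puts F at bearing 225°, so F = N + 4.5·(cos 225°, sin 225°) = (-44.78, -7.682). The tangent condition forces NF to be normal to FK, so FK runs along (−sin 225°, cos 225°); with |FK| = 21.3, K = (-29.72, -22.74). Then |MK| = |K − M| = 37.42.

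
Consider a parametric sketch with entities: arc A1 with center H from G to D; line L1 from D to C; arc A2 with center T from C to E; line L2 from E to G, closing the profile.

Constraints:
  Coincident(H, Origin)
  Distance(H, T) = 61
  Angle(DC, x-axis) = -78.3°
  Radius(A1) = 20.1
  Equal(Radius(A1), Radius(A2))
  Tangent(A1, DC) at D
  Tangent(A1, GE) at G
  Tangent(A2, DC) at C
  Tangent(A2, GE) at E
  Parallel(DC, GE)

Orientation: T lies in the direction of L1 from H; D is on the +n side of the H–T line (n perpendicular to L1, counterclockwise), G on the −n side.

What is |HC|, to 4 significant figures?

64.23

The slot axis is L1's direction at -78.3°, so u = (cos -78.3°, sin -78.3°) = (0.2028, -0.9792) and n = (−sin -78.3°, cos -78.3°) = (0.9792, 0.2028). H is at the origin and T lies 61.0 along u from H, so T = 61.0·u = (12.37, -59.73). Tangency of A1 to both parallel lines with radius 20.1 puts D and G at H ± 20.1·n: D = (19.68, 4.076), G = (-19.68, -4.076). Equal radii place C and E the same way about T: C = T + 20.1·n = (32.05, -55.66), E = T − 20.1·n = (-7.312, -63.81). Then |HC| = |C − H| = 64.23.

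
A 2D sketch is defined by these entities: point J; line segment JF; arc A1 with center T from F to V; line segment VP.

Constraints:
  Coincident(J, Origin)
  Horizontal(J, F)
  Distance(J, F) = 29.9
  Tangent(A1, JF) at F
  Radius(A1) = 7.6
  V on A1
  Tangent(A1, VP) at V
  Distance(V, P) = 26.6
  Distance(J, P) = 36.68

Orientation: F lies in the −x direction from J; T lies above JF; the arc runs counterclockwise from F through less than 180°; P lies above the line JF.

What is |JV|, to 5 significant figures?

23.268

Checks: |TV| = 7.600 ✓; ∠(TV, VP) = 90.00° ✓; |VP| = 26.60 ✓; |JP| = 36.68 ✓.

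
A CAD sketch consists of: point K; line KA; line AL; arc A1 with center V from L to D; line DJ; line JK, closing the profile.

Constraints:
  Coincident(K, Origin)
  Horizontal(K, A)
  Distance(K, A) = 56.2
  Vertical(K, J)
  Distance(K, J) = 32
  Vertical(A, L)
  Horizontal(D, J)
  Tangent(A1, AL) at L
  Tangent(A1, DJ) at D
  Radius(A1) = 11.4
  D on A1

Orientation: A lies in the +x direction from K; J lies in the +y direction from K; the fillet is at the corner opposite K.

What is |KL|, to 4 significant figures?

59.86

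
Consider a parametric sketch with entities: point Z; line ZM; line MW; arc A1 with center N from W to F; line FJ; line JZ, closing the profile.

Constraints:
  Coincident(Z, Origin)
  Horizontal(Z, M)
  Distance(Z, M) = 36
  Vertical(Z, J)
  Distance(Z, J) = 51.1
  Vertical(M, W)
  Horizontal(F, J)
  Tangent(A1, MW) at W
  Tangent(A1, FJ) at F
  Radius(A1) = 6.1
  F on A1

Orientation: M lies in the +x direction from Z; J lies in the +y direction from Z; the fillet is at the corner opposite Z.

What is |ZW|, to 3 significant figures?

57.6

The virtual corner opposite Z is at (36.0, 51.1). Tangency of A1 to MW means the radius NW is perpendicular to MW and tangency of A1 to FJ means the radius NF is perpendicular to FJ, with radius 6.1, so the center N sits 6.1 in from both sides at N = (29.9, 45.0). That places the tangent points at W = (36.0, 45.0) on MW and F = (29.9, 51.1) on FJ. Then |ZW| = |W − Z| = 57.6.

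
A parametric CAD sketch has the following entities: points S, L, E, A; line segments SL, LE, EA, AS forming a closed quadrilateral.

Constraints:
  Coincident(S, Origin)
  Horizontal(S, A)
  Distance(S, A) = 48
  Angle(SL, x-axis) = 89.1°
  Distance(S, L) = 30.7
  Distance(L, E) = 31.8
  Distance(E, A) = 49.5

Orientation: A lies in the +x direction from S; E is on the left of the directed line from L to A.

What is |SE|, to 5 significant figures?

53.780

S is at the origin; SA is horizontal with |SA| = 48.0 and A in +x, so A = (48.0, 0). SL runs at 89.1° with |SL| = 30.7, so L = (0.48221, 30.696). E is determined by |LE| = 31.8 and |EA| = 49.5 together: it lies at the intersection of circle(L, 31.8) and circle(A, 49.5). With |LA| = 56.570, the foot of the radical line on LA is 15.566 from L and the perpendicular offset is √(31.8² − 15.566²) = 27.730. Taking the left-of-LA solution: E = (28.604, 45.542).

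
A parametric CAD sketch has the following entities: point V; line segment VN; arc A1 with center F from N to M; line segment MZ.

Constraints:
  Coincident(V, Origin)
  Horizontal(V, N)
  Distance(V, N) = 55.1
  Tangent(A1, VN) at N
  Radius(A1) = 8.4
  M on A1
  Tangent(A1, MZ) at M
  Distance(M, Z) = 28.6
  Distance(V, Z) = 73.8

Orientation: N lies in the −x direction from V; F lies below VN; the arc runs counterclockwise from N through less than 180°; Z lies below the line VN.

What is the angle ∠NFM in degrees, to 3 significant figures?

89.1°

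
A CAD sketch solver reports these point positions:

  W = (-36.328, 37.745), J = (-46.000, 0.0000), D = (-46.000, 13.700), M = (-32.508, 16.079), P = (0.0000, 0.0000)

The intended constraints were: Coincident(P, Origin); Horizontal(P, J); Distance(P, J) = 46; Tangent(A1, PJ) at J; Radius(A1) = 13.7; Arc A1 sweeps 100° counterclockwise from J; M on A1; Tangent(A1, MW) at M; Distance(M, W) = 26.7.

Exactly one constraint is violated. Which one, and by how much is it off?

Distance(M, W) = 26.7 — off by 4.70.

P = (0.00, 0.00) ✓; P.y = 0.00, J.y = 0.00 ✓; |PJ| = 46.00 ✓; ∠(DJ, JP) = 90.00° ✓; |DJ| = 13.70 ✓; bearing(D→M) − bearing(D→J) = 100.0° ✓; |DM| = 13.70 ✓; ∠(DM, MW) = 90.00° ✓; |MW| = 22.00 ✗.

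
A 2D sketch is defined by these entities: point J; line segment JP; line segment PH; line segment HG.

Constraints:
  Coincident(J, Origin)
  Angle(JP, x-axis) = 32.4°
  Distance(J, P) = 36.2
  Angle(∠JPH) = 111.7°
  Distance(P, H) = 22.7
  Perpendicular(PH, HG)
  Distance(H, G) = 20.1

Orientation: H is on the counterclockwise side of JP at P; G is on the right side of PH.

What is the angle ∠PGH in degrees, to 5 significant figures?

48.476°

J is at the origin; JP runs at 32.4° with length 36.2, so P = 36.2·(cos 32.4°, sin 32.4°) = (30.565, 19.397). ∠JPH = 111.7°, so PH runs at 32.4° + (180° − 111.7°) = 100.70° from the x-axis; with |PH| = 22.7, H = P + 22.7·(cos 100.70°, sin 100.70°) = (26.350, 41.702). PH is perpendicular to HG; with |HG| = 20.1 on the right of PH, G = H + 20.1·(0.98261, 0.18567) = (46.101, 45.434). Then cos ∠PGH = GP·GH / (|GP||GH|), giving 48.476°.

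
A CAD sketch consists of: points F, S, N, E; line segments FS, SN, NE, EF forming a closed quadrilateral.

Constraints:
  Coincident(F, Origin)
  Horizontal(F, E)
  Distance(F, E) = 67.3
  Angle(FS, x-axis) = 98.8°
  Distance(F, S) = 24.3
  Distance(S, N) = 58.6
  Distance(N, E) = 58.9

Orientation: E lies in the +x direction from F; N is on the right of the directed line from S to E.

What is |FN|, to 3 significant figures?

35.2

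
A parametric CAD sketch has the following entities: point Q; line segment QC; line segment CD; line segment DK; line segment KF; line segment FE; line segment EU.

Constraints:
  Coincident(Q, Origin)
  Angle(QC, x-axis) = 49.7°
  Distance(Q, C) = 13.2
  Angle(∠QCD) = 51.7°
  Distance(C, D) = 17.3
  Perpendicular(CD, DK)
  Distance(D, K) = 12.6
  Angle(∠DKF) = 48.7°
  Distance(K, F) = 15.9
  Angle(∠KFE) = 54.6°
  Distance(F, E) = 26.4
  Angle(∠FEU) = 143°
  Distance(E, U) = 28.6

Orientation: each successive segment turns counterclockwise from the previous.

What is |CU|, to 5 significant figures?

57.728

∠KFE = 54.6° gives FE at 164.70° from the x-axis; with |FE| = 26.4, E = (-22.352, 15.116). ∠FEU = 143.0° gives EU at -158.30° from the x-axis; with |EU| = 28.6, U = (-48.925, 4.5409). Then |CU| = |U − C| = 57.728.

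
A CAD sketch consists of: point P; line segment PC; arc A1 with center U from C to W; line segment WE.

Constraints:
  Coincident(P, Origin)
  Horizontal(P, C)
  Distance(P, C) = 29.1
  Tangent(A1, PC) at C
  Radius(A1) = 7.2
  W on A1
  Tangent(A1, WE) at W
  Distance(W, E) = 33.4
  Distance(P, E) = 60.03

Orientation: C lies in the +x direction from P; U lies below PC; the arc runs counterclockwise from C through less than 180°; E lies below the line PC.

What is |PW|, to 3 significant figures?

27.2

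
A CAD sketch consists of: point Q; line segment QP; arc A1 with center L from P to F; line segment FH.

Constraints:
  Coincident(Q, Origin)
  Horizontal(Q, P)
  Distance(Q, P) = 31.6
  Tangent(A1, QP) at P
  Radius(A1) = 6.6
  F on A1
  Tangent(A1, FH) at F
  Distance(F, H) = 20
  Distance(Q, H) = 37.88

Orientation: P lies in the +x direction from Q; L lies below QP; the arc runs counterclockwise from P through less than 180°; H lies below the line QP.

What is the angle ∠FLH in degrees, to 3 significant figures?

71.7°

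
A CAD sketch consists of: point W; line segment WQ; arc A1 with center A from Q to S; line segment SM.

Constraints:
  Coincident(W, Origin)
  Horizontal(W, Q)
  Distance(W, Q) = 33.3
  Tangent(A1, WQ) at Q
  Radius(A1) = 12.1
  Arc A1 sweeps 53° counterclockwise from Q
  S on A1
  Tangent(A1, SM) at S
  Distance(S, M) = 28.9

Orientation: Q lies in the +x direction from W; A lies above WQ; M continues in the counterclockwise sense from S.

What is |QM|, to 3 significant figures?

38.9

W is at the origin; WQ is horizontal with |WQ| = 33.3 and Q on the +x side, so Q = (33.3, 0.00). A1 meets WQ tangentially, so AQ is at right angles to WQ, so A = Q + (0, 12.1) = (33.3, 12.1). On A1, Q sits at bearing -90° from A; a 53° counterclockwise sweep puts S at bearing -37°, so S = A + 12.1·(cos -37°, sin -37°) = (43.0, 4.82). The tangent condition forces AS to be normal to SM, so SM runs along (−sin -37°, cos -37°); with |SM| = 28.9, M = (60.4, 27.9). Then |QM| = |M − Q| = 38.9.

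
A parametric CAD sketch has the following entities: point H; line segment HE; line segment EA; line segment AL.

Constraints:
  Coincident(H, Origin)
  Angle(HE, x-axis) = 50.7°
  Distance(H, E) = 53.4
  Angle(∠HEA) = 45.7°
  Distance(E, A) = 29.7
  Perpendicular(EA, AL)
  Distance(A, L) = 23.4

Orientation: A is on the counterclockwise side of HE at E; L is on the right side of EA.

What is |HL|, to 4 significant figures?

62.08

H is at the origin; HE runs at 50.7° with length 53.4, so E = 53.4·(cos 50.7°, sin 50.7°) = (33.82, 41.32). ∠HEA = 45.7°, so EA runs at 50.7° + (180° − 45.7°) = 185.0° from the x-axis; with |EA| = 29.7, A = E + 29.7·(cos 185.0°, sin 185.0°) = (4.236, 38.73). EA ⟂ AL; with |AL| = 23.4 on the right of EA, L = A + 23.4·(-0.08716, 0.9962) = (2.196, 62.05). Then |HL| = |L − H| = 62.08.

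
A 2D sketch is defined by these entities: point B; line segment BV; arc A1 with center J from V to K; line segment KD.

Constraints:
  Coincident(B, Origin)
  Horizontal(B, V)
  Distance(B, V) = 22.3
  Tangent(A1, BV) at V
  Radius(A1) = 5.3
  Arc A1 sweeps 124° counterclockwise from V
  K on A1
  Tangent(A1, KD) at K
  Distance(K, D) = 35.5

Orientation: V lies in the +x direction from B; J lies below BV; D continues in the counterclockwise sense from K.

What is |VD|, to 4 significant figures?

40.74

B is at the origin; B and V share the same y with |BV| = 22.3 and V on the +x side, so V = (22.30, 0.000). A1 meets BV tangentially, so JV is at right angles to BV, so J = V + (0, -5.3) = (22.30, -5.300). On A1, V sits at bearing 90° from J; a 124° counterclockwise sweep puts K at bearing 214°, so K = J + 5.3·(cos 214°, sin 214°) = (17.91, -8.264). Tangency of A1 to KD means the radius JK is perpendicular to KD, so KD runs along (−sin 214°, cos 214°); with |KD| = 35.5, D = (37.76, -37.69). Then |VD| = |D − V| = 40.74.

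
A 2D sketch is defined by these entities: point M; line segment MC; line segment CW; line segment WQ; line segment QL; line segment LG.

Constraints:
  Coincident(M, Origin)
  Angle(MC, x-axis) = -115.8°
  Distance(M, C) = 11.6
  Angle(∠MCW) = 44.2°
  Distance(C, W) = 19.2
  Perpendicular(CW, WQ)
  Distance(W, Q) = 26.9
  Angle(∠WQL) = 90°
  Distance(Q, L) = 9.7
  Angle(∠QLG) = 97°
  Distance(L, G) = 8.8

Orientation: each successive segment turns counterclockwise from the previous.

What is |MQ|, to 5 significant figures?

21.734

∠MCW = 44.2° gives CW at 20.000° from the x-axis; with |CW| = 19.2, W = (12.993, -3.8769). The perpendicularity gives WQ at right angles to CW, so WQ runs at 110.00°; with |WQ| = 26.9, Q = (3.7931, 21.401). Then |MQ| = |Q − M| = 21.734.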